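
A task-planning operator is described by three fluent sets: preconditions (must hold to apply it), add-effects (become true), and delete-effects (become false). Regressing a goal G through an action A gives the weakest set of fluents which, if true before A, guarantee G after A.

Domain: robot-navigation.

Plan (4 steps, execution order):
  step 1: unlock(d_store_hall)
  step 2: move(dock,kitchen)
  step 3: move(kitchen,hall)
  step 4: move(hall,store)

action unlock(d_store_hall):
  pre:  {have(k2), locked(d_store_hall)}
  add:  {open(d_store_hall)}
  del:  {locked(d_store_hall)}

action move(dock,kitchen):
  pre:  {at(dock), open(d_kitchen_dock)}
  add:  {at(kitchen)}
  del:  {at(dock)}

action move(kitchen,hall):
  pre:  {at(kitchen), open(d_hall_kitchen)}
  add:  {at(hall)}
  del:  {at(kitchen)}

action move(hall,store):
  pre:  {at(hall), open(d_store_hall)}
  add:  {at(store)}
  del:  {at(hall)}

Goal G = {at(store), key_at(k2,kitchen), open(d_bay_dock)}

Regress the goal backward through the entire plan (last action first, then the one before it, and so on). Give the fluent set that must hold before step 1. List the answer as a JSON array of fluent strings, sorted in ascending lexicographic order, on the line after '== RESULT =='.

Regress step by step:
  through step 4 (move(hall,store)): drop {at(store)}, keep {key_at(k2,kitchen), open(d_bay_dock)}, require {at(hall), open(d_store_hall)}
    → {at(hall), key_at(k2,kitchen), open(d_bay_dock), open(d_store_hall)}
  through step 3 (move(kitchen,hall)): drop {at(hall)}, keep {key_at(k2,kitchen), open(d_bay_dock), open(d_store_hall)}, require {at(kitchen), open(d_hall_kitchen)}
    → {at(kitchen), key_at(k2,kitchen), open(d_bay_dock), open(d_hall_kitchen), open(d_store_hall)}
  through step 2 (move(dock,kitchen)): drop {at(kitchen)}, keep {key_at(k2,kitchen), open(d_bay_dock), open(d_hall_kitchen), open(d_store_hall)}, require {at(dock), open(d_kitchen_dock)}
    → {at(dock), key_at(k2,kitchen), open(d_bay_dock), open(d_hall_kitchen), open(d_kitchen_dock), open(d_store_hall)}
  through step 1 (unlock(d_store_hall)): drop {open(d_store_hall)}, keep {at(dock), key_at(k2,kitchen), open(d_bay_dock), open(d_hall_kitchen), open(d_kitchen_dock)}, require {have(k2), locked(d_store_hall)}
    → {at(dock), have(k2), key_at(k2,kitchen), locked(d_store_hall), open(d_bay_dock), open(d_hall_kitchen), open(d_kitchen_dock)}

== RESULT ==
["at(dock)", "have(k2)", "key_at(k2,kitchen)", "locked(d_store_hall)", "open(d_bay_dock)", "open(d_hall_kitchen)", "open(d_kitchen_dock)"]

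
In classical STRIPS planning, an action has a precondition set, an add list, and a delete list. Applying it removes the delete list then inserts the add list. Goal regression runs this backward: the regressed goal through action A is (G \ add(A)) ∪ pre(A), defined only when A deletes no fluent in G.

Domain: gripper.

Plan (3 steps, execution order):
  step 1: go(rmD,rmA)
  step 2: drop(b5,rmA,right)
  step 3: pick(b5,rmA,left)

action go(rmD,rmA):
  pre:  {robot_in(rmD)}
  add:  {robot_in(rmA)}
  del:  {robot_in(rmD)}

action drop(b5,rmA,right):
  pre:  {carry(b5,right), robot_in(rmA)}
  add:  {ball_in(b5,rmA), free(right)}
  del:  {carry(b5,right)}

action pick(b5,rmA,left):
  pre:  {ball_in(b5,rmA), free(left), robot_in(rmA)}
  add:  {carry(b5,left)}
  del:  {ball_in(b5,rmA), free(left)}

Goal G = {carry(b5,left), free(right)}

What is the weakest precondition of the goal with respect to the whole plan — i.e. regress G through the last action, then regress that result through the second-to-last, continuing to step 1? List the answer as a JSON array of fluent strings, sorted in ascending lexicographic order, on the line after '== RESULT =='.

Work backward from the goal:
  through step 3 (pick(b5,rmA,left)): drop {carry(b5,left)}, keep {free(right)}, require {ball_in(b5,rmA), free(left), robot_in(rmA)}
    → {ball_in(b5,rmA), free(left), free(right), robot_in(rmA)}
  through step 2 (drop(b5,rmA,right)): drop {ball_in(b5,rmA), free(right)}, keep {free(left), robot_in(rmA)}, require {carry(b5,right), robot_in(rmA)}
    → {carry(b5,right), free(left), robot_in(rmA)}
  through step 1 (go(rmD,rmA)): drop {robot_in(rmA)}, keep {carry(b5,right), free(left)}, require {robot_in(rmD)}
    → {carry(b5,right), free(left), robot_in(rmD)}

== RESULT ==
["carry(b5,right)", "free(left)", "robot_in(rmD)"]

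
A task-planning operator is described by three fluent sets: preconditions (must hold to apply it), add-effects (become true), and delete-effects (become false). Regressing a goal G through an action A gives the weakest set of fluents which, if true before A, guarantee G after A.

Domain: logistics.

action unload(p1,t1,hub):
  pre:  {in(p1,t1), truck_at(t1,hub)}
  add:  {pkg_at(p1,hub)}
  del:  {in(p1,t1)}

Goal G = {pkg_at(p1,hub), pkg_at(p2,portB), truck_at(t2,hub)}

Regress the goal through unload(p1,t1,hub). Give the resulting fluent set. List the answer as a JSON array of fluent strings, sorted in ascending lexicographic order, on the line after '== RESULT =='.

Regress:
  G ∩ del = {}  (empty — regression defined)
  G \ add = {pkg_at(p1,hub), pkg_at(p2,portB), truck_at(t2,hub)} \ {pkg_at(p1,hub)} = {pkg_at(p2,portB), truck_at(t2,hub)}
  ∪ pre   = {pkg_at(p2,portB), truck_at(t2,hub)} ∪ {in(p1,t1), truck_at(t1,hub)}
          = {in(p1,t1), pkg_at(p2,portB), truck_at(t1,hub), truck_at(t2,hub)}

== RESULT ==
["in(p1,t1)", "pkg_at(p2,portB)", "truck_at(t1,hub)", "truck_at(t2,hub)"]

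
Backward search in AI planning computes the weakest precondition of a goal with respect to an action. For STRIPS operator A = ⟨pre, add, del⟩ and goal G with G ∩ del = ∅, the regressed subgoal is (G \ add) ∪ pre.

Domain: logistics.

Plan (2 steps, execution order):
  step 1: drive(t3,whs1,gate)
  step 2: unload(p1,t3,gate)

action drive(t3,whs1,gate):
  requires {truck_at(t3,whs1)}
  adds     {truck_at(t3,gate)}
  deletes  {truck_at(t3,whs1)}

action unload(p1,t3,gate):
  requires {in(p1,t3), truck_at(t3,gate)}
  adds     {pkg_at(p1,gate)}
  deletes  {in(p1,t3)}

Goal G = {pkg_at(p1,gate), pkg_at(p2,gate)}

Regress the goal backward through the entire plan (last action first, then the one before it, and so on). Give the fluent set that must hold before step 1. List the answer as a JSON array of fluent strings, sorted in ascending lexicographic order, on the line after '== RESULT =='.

Work backward from the goal:
  through step 2 (unload(p1,t3,gate)): drop {pkg_at(p1,gate)}, keep {pkg_at(p2,gate)}, require {in(p1,t3), truck_at(t3,gate)}
    → {in(p1,t3), pkg_at(p2,gate), truck_at(t3,gate)}
  through step 1 (drive(t3,whs1,gate)): drop {truck_at(t3,gate)}, keep {in(p1,t3), pkg_at(p2,gate)}, require {truck_at(t3,whs1)}
    → {in(p1,t3), pkg_at(p2,gate), truck_at(t3,whs1)}

== RESULT ==
["in(p1,t3)", "pkg_at(p2,gate)", "truck_at(t3,whs1)"]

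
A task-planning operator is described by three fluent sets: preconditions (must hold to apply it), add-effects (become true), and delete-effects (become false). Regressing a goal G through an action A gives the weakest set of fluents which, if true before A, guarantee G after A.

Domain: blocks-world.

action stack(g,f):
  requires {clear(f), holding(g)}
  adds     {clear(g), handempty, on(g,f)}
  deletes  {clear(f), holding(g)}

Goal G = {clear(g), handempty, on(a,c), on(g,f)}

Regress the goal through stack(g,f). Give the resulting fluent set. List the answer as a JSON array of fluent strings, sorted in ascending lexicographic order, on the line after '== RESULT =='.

Regress:
  G ∩ del = {}  (empty — regression defined)
  G \ add = {clear(g), handempty, on(a,c), on(g,f)} \ {clear(g), handempty, on(g,f)} = {on(a,c)}
  ∪ pre   = {on(a,c)} ∪ {clear(f), holding(g)}
          = {clear(f), holding(g), on(a,c)}

== RESULT ==
["clear(f)", "holding(g)", "on(a,c)"]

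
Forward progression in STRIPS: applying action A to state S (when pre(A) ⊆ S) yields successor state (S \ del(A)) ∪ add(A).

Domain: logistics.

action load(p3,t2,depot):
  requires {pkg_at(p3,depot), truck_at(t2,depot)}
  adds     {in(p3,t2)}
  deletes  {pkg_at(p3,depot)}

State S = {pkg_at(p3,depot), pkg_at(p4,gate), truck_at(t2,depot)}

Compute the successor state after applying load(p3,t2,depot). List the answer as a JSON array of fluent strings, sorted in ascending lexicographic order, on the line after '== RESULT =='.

Compute (S \ del) ∪ add:
  pre ⊆ S: {pkg_at(p3,depot), truck_at(t2,depot)} ⊆ S  — applicable
  S \ del = {pkg_at(p4,gate), truck_at(t2,depot)}
  ∪ add   = {in(p3,t2), pkg_at(p4,gate), truck_at(t2,depot)}

== RESULT ==
["in(p3,t2)", "pkg_at(p4,gate)", "truck_at(t2,depot)"]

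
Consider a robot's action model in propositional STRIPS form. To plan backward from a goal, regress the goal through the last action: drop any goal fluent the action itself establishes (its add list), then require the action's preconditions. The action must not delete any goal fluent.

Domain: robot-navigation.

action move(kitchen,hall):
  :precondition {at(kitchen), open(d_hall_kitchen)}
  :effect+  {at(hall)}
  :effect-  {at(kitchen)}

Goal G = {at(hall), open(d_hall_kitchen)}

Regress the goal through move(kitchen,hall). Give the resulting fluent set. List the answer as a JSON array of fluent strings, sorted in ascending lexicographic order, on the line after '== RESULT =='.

Compute (G \ add) ∪ pre:
  G ∩ del = {}  (empty — regression defined)
  G \ add = {at(hall), open(d_hall_kitchen)} \ {at(hall)} = {open(d_hall_kitchen)}
  ∪ pre   = {open(d_hall_kitchen)} ∪ {at(kitchen), open(d_hall_kitchen)}
          = {at(kitchen), open(d_hall_kitchen)}

== RESULT ==
["at(kitchen)", "open(d_hall_kitchen)"]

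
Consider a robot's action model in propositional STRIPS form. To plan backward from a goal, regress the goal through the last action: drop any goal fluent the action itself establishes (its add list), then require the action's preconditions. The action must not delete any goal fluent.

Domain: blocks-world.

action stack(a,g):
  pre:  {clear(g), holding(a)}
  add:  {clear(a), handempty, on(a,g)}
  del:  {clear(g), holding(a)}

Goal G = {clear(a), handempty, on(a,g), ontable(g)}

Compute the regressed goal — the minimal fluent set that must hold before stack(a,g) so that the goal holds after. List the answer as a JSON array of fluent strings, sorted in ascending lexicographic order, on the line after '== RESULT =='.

Compute (G \ add) ∪ pre:
  G ∩ del = {}  (empty — regression defined)
  G \ add = {clear(a), handempty, on(a,g), ontable(g)} \ {clear(a), handempty, on(a,g)} = {ontable(g)}
  ∪ pre   = {ontable(g)} ∪ {clear(g), holding(a)}
          = {clear(g), holding(a), ontable(g)}

== RESULT ==
["clear(g)", "holding(a)", "ontable(g)"]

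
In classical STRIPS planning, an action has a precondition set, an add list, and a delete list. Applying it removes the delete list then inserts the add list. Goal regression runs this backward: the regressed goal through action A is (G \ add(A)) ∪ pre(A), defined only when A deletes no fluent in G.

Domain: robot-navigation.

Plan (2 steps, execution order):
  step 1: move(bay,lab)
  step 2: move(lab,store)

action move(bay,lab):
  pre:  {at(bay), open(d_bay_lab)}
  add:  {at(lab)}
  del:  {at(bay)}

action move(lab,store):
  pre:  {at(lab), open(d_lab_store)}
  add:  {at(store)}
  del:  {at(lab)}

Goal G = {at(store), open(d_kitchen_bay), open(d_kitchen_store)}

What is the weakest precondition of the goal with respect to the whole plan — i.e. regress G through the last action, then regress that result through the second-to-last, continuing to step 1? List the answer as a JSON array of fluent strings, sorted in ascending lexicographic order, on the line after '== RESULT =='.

Regress step by step:
  through step 2 (move(lab,store)): drop {at(store)}, keep {open(d_kitchen_bay), open(d_kitchen_store)}, require {at(lab), open(d_lab_store)}
    → {at(lab), open(d_kitchen_bay), open(d_kitchen_store), open(d_lab_store)}
  through step 1 (move(bay,lab)): drop {at(lab)}, keep {open(d_kitchen_bay), open(d_kitchen_store), open(d_lab_store)}, require {at(bay), open(d_bay_lab)}
    → {at(bay), open(d_bay_lab), open(d_kitchen_bay), open(d_kitchen_store), open(d_lab_store)}

== RESULT ==
["at(bay)", "open(d_bay_lab)", "open(d_kitchen_bay)", "open(d_kitchen_store)", "open(d_lab_store)"]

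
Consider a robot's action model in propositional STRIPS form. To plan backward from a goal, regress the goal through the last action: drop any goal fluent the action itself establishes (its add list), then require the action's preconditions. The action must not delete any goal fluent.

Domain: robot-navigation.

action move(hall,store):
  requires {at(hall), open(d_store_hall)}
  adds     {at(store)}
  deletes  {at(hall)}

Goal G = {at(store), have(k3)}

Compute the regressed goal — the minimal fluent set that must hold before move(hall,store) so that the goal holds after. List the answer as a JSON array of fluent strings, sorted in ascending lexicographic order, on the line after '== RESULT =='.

Regress:
  G ∩ del = {}  (empty — regression defined)
  G \ add = {at(store), have(k3)} \ {at(store)} = {have(k3)}
  ∪ pre   = {have(k3)} ∪ {at(hall), open(d_store_hall)}
          = {at(hall), have(k3), open(d_store_hall)}

== RESULT ==
["at(hall)", "have(k3)", "open(d_store_hall)"]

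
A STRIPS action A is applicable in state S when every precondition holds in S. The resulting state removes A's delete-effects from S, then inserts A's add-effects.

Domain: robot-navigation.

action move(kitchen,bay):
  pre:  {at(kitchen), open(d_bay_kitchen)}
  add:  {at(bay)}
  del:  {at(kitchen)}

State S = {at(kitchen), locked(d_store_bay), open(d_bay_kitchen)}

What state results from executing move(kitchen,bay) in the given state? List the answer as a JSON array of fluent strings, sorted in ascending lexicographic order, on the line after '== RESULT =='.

Compute (S \ del) ∪ add:
  pre ⊆ S: {at(kitchen), open(d_bay_kitchen)} ⊆ S  — applicable
  S \ del = {locked(d_store_bay), open(d_bay_kitchen)}
  ∪ add   = {at(bay), locked(d_store_bay), open(d_bay_kitchen)}

== RESULT ==
["at(bay)", "locked(d_store_bay)", "open(d_bay_kitchen)"]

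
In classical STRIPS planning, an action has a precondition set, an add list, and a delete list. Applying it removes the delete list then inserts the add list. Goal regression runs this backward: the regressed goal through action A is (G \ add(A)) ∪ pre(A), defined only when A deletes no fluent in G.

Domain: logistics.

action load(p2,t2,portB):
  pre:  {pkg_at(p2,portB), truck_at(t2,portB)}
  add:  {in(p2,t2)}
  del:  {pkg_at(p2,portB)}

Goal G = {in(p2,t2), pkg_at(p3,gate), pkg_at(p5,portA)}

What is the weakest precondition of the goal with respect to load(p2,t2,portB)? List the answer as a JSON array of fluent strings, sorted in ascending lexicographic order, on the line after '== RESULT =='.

Regress:
  G ∩ del = {}  (empty — regression defined)
  G \ add = {in(p2,t2), pkg_at(p3,gate), pkg_at(p5,portA)} \ {in(p2,t2)} = {pkg_at(p3,gate), pkg_at(p5,portA)}
  ∪ pre   = {pkg_at(p3,gate), pkg_at(p5,portA)} ∪ {pkg_at(p2,portB), truck_at(t2,portB)}
          = {pkg_at(p2,portB), pkg_at(p3,gate), pkg_at(p5,portA), truck_at(t2,portB)}

== RESULT ==
["pkg_at(p2,portB)", "pkg_at(p3,gate)", "pkg_at(p5,portA)", "truck_at(t2,portB)"]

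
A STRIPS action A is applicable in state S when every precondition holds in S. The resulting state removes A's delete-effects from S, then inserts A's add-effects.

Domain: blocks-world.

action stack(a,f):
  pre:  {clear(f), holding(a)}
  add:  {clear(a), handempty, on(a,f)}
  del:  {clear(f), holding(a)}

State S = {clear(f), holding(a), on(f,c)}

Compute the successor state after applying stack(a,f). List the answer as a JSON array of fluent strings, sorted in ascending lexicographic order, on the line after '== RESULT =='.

Progress:
  pre ⊆ S: {clear(f), holding(a)} ⊆ S  — applicable
  S \ del = {on(f,c)}
  ∪ add   = {clear(a), handempty, on(a,f), on(f,c)}

== RESULT ==
["clear(a)", "handempty", "on(a,f)", "on(f,c)"]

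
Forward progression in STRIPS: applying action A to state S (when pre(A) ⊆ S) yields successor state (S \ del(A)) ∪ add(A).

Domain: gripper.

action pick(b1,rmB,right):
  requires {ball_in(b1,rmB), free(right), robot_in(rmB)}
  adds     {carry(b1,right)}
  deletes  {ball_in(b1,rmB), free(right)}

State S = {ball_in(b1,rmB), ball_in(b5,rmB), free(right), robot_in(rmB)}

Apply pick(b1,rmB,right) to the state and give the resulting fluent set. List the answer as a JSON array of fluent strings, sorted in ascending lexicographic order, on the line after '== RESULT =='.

Compute (S \ del) ∪ add:
  pre ⊆ S: {ball_in(b1,rmB), free(right), robot_in(rmB)} ⊆ S  — applicable
  S \ del = {ball_in(b5,rmB), robot_in(rmB)}
  ∪ add   = {ball_in(b5,rmB), carry(b1,right), robot_in(rmB)}

== RESULT ==
["ball_in(b5,rmB)", "carry(b1,right)", "robot_in(rmB)"]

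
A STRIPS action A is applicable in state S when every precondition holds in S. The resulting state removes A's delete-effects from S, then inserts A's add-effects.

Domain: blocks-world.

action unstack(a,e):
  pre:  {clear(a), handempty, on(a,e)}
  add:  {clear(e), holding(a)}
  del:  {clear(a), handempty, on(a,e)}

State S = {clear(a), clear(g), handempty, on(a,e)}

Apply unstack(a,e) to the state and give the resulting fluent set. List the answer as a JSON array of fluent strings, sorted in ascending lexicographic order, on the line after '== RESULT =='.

Compute (S \ del) ∪ add:
  pre ⊆ S: {clear(a), handempty, on(a,e)} ⊆ S  — applicable
  S \ del = {clear(g)}
  ∪ add   = {clear(e), clear(g), holding(a)}

== RESULT ==
["clear(e)", "clear(g)", "holding(a)"]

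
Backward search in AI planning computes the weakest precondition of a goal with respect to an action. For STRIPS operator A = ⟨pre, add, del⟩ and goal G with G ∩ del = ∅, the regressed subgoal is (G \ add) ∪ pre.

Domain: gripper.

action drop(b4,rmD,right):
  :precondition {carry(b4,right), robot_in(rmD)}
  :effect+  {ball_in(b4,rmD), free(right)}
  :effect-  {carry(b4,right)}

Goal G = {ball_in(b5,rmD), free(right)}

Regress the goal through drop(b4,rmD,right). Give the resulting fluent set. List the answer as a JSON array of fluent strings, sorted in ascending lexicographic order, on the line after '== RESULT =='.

Regress:
  G ∩ del = {}  (empty — regression defined)
  G \ add = {ball_in(b5,rmD), free(right)} \ {ball_in(b4,rmD), free(right)} = {ball_in(b5,rmD)}
  ∪ pre   = {ball_in(b5,rmD)} ∪ {carry(b4,right), robot_in(rmD)}
          = {ball_in(b5,rmD), carry(b4,right), robot_in(rmD)}

== RESULT ==
["ball_in(b5,rmD)", "carry(b4,right)", "robot_in(rmD)"]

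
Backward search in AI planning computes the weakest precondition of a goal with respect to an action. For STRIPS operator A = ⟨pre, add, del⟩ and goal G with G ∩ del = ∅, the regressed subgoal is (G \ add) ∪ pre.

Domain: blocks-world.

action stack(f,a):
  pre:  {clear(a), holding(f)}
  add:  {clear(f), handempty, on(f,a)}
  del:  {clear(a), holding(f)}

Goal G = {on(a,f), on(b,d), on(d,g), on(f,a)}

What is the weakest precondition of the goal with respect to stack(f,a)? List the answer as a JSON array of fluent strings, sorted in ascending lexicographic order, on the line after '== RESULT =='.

Regress:
  G ∩ del = {}  (empty — regression defined)
  G \ add = {on(a,f), on(b,d), on(d,g), on(f,a)} \ {clear(f), handempty, on(f,a)} = {on(a,f), on(b,d), on(d,g)}
  ∪ pre   = {on(a,f), on(b,d), on(d,g)} ∪ {clear(a), holding(f)}
          = {clear(a), holding(f), on(a,f), on(b,d), on(d,g)}

== RESULT ==
["clear(a)", "holding(f)", "on(a,f)", "on(b,d)", "on(d,g)"]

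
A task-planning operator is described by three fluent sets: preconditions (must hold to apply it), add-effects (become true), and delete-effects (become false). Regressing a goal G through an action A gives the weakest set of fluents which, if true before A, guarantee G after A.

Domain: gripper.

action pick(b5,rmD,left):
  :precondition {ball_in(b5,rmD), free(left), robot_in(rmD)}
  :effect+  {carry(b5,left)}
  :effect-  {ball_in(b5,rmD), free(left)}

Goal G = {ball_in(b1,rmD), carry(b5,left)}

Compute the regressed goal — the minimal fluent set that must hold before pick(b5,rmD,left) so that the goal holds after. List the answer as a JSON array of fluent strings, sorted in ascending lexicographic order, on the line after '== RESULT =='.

Regress:
  G ∩ del = {}  (empty — regression defined)
  G \ add = {ball_in(b1,rmD), carry(b5,left)} \ {carry(b5,left)} = {ball_in(b1,rmD)}
  ∪ pre   = {ball_in(b1,rmD)} ∪ {ball_in(b5,rmD), free(left), robot_in(rmD)}
          = {ball_in(b1,rmD), ball_in(b5,rmD), free(left), robot_in(rmD)}

== RESULT ==
["ball_in(b1,rmD)", "ball_in(b5,rmD)", "free(left)", "robot_in(rmD)"]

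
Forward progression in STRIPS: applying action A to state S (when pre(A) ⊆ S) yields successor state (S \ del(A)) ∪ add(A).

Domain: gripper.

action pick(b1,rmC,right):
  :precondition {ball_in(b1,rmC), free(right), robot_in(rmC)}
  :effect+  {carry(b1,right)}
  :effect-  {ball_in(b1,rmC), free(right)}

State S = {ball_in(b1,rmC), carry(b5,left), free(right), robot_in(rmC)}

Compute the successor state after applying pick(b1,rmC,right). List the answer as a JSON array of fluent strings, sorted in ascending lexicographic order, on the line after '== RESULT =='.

Compute (S \ del) ∪ add:
  pre ⊆ S: {ball_in(b1,rmC), free(right), robot_in(rmC)} ⊆ S  — applicable
  S \ del = {carry(b5,left), robot_in(rmC)}
  ∪ add   = {carry(b1,right), carry(b5,left), robot_in(rmC)}

== RESULT ==
["carry(b1,right)", "carry(b5,left)", "robot_in(rmC)"]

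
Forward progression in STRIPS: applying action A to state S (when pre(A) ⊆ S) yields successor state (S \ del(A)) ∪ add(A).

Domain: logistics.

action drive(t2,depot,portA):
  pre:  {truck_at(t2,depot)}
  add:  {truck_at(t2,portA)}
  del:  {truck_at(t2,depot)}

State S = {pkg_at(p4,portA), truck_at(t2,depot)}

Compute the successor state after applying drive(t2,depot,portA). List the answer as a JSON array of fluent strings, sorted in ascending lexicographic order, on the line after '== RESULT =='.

Progress:
  pre ⊆ S: {truck_at(t2,depot)} ⊆ S  — applicable
  S \ del = {pkg_at(p4,portA)}
  ∪ add   = {pkg_at(p4,portA), truck_at(t2,portA)}

== RESULT ==
["pkg_at(p4,portA)", "truck_at(t2,portA)"]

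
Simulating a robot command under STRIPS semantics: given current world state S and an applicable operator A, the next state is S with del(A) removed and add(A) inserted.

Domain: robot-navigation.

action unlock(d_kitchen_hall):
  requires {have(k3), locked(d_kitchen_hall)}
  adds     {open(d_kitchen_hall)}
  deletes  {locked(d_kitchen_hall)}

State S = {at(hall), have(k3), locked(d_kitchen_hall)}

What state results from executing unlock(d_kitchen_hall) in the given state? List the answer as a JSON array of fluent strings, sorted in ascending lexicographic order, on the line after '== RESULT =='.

Progress:
  pre ⊆ S: {have(k3), locked(d_kitchen_hall)} ⊆ S  — applicable
  S \ del = {at(hall), have(k3)}
  ∪ add   = {at(hall), have(k3), open(d_kitchen_hall)}

== RESULT ==
["at(hall)", "have(k3)", "open(d_kitchen_hall)"]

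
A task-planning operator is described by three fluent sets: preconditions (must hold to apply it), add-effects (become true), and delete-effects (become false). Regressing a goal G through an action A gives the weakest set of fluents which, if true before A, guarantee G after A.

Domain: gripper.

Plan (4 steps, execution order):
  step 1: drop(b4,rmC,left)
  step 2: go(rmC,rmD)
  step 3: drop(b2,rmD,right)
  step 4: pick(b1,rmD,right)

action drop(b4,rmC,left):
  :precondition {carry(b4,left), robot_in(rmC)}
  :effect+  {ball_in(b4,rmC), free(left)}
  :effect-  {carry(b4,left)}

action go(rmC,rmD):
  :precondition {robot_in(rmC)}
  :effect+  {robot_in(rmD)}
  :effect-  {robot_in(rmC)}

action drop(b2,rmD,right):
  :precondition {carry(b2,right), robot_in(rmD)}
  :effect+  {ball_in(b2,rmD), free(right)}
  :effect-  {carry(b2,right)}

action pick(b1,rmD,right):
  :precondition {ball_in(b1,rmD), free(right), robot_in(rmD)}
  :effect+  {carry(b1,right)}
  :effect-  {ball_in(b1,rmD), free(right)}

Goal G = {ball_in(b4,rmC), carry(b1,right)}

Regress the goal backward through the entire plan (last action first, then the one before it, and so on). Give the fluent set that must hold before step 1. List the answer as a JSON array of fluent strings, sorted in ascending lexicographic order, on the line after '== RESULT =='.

Regress step by step:
  through step 4 (pick(b1,rmD,right)): drop {carry(b1,right)}, keep {ball_in(b4,rmC)}, require {ball_in(b1,rmD), free(right), robot_in(rmD)}
    → {ball_in(b1,rmD), ball_in(b4,rmC), free(right), robot_in(rmD)}
  through step 3 (drop(b2,rmD,right)): drop {free(right)}, keep {ball_in(b1,rmD), ball_in(b4,rmC), robot_in(rmD)}, require {carry(b2,right), robot_in(rmD)}
    → {ball_in(b1,rmD), ball_in(b4,rmC), carry(b2,right), robot_in(rmD)}
  through step 2 (go(rmC,rmD)): drop {robot_in(rmD)}, keep {ball_in(b1,rmD), ball_in(b4,rmC), carry(b2,right)}, require {robot_in(rmC)}
    → {ball_in(b1,rmD), ball_in(b4,rmC), carry(b2,right), robot_in(rmC)}
  through step 1 (drop(b4,rmC,left)): drop {ball_in(b4,rmC)}, keep {ball_in(b1,rmD), carry(b2,right), robot_in(rmC)}, require {carry(b4,left), robot_in(rmC)}
    → {ball_in(b1,rmD), carry(b2,right), carry(b4,left), robot_in(rmC)}

== RESULT ==
["ball_in(b1,rmD)", "carry(b2,right)", "carry(b4,left)", "robot_in(rmC)"]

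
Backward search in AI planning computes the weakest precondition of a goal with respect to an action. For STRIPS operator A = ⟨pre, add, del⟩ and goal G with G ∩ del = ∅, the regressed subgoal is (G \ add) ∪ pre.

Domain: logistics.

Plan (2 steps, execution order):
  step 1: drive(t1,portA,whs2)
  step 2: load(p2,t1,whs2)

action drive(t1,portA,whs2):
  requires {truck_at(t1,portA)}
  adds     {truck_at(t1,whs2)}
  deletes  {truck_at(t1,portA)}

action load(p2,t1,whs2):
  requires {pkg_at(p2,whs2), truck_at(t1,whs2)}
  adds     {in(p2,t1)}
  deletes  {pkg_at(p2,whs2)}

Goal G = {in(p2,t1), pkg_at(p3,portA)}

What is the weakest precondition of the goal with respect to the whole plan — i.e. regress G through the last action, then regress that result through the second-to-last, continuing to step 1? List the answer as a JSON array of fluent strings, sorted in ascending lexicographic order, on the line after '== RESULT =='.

Work backward from the goal:
  through step 2 (load(p2,t1,whs2)): drop {in(p2,t1)}, keep {pkg_at(p3,portA)}, require {pkg_at(p2,whs2), truck_at(t1,whs2)}
    → {pkg_at(p2,whs2), pkg_at(p3,portA), truck_at(t1,whs2)}
  through step 1 (drive(t1,portA,whs2)): drop {truck_at(t1,whs2)}, keep {pkg_at(p2,whs2), pkg_at(p3,portA)}, require {truck_at(t1,portA)}
    → {pkg_at(p2,whs2), pkg_at(p3,portA), truck_at(t1,portA)}

== RESULT ==
["pkg_at(p2,whs2)", "pkg_at(p3,portA)", "truck_at(t1,portA)"]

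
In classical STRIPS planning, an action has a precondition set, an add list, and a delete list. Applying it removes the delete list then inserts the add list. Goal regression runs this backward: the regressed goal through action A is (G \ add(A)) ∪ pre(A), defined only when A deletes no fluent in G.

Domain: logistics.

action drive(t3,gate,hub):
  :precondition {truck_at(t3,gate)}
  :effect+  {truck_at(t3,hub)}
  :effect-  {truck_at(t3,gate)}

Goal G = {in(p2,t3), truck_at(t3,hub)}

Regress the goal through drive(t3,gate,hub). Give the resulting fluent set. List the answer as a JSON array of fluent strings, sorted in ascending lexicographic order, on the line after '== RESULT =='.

Compute (G \ add) ∪ pre:
  G ∩ del = {}  (empty — regression defined)
  G \ add = {in(p2,t3), truck_at(t3,hub)} \ {truck_at(t3,hub)} = {in(p2,t3)}
  ∪ pre   = {in(p2,t3)} ∪ {truck_at(t3,gate)}
          = {in(p2,t3), truck_at(t3,gate)}

== RESULT ==
["in(p2,t3)", "truck_at(t3,gate)"]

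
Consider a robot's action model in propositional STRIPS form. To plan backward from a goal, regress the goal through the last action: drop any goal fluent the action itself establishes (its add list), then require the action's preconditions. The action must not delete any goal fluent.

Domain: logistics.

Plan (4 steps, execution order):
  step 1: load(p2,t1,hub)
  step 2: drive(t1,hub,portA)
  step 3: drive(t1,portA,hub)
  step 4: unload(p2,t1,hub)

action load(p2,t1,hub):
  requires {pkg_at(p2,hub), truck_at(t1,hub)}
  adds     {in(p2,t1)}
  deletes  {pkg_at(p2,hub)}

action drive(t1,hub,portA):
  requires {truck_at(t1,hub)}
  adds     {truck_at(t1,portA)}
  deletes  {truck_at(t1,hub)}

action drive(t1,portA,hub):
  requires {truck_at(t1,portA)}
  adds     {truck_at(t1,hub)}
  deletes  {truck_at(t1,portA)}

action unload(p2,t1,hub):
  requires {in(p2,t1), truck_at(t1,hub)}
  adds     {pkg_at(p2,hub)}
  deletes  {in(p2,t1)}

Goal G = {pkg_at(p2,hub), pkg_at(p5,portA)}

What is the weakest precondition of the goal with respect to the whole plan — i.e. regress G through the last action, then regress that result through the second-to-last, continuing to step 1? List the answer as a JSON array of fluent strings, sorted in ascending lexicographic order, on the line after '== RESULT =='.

Work backward from the goal:
  through step 4 (unload(p2,t1,hub)): drop {pkg_at(p2,hub)}, keep {pkg_at(p5,portA)}, require {in(p2,t1), truck_at(t1,hub)}
    → {in(p2,t1), pkg_at(p5,portA), truck_at(t1,hub)}
  through step 3 (drive(t1,portA,hub)): drop {truck_at(t1,hub)}, keep {in(p2,t1), pkg_at(p5,portA)}, require {truck_at(t1,portA)}
    → {in(p2,t1), pkg_at(p5,portA), truck_at(t1,portA)}
  through step 2 (drive(t1,hub,portA)): drop {truck_at(t1,portA)}, keep {in(p2,t1), pkg_at(p5,portA)}, require {truck_at(t1,hub)}
    → {in(p2,t1), pkg_at(p5,portA), truck_at(t1,hub)}
  through step 1 (load(p2,t1,hub)): drop {in(p2,t1)}, keep {pkg_at(p5,portA), truck_at(t1,hub)}, require {pkg_at(p2,hub), truck_at(t1,hub)}
    → {pkg_at(p2,hub), pkg_at(p5,portA), truck_at(t1,hub)}

== RESULT ==
["pkg_at(p2,hub)", "pkg_at(p5,portA)", "truck_at(t1,hub)"]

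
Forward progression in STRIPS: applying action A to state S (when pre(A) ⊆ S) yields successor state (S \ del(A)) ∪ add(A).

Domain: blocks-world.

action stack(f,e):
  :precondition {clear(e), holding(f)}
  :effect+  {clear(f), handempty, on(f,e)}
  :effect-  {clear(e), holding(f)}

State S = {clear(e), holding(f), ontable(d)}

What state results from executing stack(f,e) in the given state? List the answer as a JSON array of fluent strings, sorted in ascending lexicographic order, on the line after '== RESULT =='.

Compute (S \ del) ∪ add:
  pre ⊆ S: {clear(e), holding(f)} ⊆ S  — applicable
  S \ del = {ontable(d)}
  ∪ add   = {clear(f), handempty, on(f,e), ontable(d)}

== RESULT ==
["clear(f)", "handempty", "on(f,e)", "ontable(d)"]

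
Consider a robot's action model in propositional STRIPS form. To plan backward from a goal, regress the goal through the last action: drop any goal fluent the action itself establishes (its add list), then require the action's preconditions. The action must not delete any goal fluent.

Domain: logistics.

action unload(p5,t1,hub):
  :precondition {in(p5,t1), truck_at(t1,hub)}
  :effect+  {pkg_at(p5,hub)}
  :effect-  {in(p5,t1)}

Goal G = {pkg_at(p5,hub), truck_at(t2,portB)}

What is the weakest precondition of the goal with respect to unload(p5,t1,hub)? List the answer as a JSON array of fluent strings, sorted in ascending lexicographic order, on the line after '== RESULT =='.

Regress:
  G ∩ del = {}  (empty — regression defined)
  G \ add = {pkg_at(p5,hub), truck_at(t2,portB)} \ {pkg_at(p5,hub)} = {truck_at(t2,portB)}
  ∪ pre   = {truck_at(t2,portB)} ∪ {in(p5,t1), truck_at(t1,hub)}
          = {in(p5,t1), truck_at(t1,hub), truck_at(t2,portB)}

== RESULT ==
["in(p5,t1)", "truck_at(t1,hub)", "truck_at(t2,portB)"]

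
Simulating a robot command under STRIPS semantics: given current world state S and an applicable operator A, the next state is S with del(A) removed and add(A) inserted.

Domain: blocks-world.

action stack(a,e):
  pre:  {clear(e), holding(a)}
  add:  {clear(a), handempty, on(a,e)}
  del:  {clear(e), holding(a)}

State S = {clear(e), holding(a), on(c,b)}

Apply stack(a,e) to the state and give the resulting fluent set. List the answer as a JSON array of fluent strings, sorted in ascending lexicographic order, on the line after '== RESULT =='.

Compute (S \ del) ∪ add:
  pre ⊆ S: {clear(e), holding(a)} ⊆ S  — applicable
  S \ del = {on(c,b)}
  ∪ add   = {clear(a), handempty, on(a,e), on(c,b)}

== RESULT ==
["clear(a)", "handempty", "on(a,e)", "on(c,b)"]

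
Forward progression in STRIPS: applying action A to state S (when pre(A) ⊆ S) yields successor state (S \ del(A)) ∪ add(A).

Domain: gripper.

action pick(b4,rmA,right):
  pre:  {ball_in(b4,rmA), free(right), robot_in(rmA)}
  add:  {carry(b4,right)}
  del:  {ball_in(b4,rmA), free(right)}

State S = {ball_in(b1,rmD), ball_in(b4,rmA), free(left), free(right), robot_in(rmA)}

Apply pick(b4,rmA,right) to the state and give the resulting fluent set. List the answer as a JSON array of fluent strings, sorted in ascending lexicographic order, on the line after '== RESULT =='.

Compute (S \ del) ∪ add:
  pre ⊆ S: {ball_in(b4,rmA), free(right), robot_in(rmA)} ⊆ S  — applicable
  S \ del = {ball_in(b1,rmD), free(left), robot_in(rmA)}
  ∪ add   = {ball_in(b1,rmD), carry(b4,right), free(left), robot_in(rmA)}

== RESULT ==
["ball_in(b1,rmD)", "carry(b4,right)", "free(left)", "robot_in(rmA)"]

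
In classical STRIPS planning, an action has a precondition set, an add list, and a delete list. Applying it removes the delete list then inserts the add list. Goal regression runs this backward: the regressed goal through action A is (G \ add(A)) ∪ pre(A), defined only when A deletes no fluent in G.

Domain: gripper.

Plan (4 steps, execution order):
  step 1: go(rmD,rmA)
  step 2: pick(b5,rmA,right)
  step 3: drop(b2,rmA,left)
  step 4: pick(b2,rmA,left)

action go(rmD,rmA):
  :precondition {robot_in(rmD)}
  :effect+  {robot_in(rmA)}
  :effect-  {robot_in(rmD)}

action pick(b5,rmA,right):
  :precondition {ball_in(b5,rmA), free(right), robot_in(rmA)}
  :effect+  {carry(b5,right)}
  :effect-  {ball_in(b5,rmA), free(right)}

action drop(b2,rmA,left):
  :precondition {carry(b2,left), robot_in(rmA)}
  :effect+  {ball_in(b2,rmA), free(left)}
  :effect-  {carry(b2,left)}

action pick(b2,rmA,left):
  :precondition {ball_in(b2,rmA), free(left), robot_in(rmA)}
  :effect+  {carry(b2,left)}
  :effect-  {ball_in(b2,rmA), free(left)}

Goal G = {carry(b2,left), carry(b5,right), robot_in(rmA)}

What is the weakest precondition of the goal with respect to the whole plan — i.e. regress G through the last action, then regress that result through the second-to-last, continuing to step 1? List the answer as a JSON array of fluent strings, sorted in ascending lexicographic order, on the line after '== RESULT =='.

Work backward from the goal:
  through step 4 (pick(b2,rmA,left)): drop {carry(b2,left)}, keep {carry(b5,right), robot_in(rmA)}, require {ball_in(b2,rmA), free(left), robot_in(rmA)}
    → {ball_in(b2,rmA), carry(b5,right), free(left), robot_in(rmA)}
  through step 3 (drop(b2,rmA,left)): drop {ball_in(b2,rmA), free(left)}, keep {carry(b5,right), robot_in(rmA)}, require {carry(b2,left), robot_in(rmA)}
    → {carry(b2,left), carry(b5,right), robot_in(rmA)}
  through step 2 (pick(b5,rmA,right)): drop {carry(b5,right)}, keep {carry(b2,left), robot_in(rmA)}, require {ball_in(b5,rmA), free(right), robot_in(rmA)}
    → {ball_in(b5,rmA), carry(b2,left), free(right), robot_in(rmA)}
  through step 1 (go(rmD,rmA)): drop {robot_in(rmA)}, keep {ball_in(b5,rmA), carry(b2,left), free(right)}, require {robot_in(rmD)}
    → {ball_in(b5,rmA), carry(b2,left), free(right), robot_in(rmD)}

== RESULT ==
["ball_in(b5,rmA)", "carry(b2,left)", "free(right)", "robot_in(rmD)"]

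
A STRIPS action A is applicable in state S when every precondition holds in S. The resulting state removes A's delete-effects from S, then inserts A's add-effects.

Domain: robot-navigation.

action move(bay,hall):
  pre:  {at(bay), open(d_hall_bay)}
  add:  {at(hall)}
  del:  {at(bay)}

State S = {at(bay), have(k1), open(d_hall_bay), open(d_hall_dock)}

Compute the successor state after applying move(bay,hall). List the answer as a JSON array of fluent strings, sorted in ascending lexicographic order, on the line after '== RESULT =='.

Compute (S \ del) ∪ add:
  pre ⊆ S: {at(bay), open(d_hall_bay)} ⊆ S  — applicable
  S \ del = {have(k1), open(d_hall_bay), open(d_hall_dock)}
  ∪ add   = {at(hall), have(k1), open(d_hall_bay), open(d_hall_dock)}

== RESULT ==
["at(hall)", "have(k1)", "open(d_hall_bay)", "open(d_hall_dock)"]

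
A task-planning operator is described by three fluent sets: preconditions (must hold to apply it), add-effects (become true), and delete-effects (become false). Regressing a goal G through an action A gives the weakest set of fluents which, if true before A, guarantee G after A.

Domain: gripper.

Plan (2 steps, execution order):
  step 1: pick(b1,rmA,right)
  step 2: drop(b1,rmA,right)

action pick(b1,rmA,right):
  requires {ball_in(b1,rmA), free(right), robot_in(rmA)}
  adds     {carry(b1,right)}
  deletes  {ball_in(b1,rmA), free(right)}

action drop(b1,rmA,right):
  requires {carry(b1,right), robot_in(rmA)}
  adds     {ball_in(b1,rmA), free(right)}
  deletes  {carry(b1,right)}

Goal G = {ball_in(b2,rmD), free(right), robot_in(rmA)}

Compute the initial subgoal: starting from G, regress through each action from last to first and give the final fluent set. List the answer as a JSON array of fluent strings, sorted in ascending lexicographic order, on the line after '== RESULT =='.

Work backward from the goal:
  through step 2 (drop(b1,rmA,right)): drop {free(right)}, keep {ball_in(b2,rmD), robot_in(rmA)}, require {carry(b1,right), robot_in(rmA)}
    → {ball_in(b2,rmD), carry(b1,right), robot_in(rmA)}
  through step 1 (pick(b1,rmA,right)): drop {carry(b1,right)}, keep {ball_in(b2,rmD), robot_in(rmA)}, require {ball_in(b1,rmA), free(right), robot_in(rmA)}
    → {ball_in(b1,rmA), ball_in(b2,rmD), free(right), robot_in(rmA)}

== RESULT ==
["ball_in(b1,rmA)", "ball_in(b2,rmD)", "free(right)", "robot_in(rmA)"]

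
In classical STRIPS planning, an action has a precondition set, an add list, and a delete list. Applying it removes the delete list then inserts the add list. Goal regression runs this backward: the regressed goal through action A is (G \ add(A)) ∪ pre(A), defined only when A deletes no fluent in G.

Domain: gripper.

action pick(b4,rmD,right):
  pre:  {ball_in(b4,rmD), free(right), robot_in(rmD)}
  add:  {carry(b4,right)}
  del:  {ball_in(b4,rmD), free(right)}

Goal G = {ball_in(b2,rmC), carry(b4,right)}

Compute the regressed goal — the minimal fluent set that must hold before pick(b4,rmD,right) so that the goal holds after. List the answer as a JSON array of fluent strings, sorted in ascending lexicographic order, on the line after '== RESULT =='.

Regress:
  G ∩ del = {}  (empty — regression defined)
  G \ add = {ball_in(b2,rmC), carry(b4,right)} \ {carry(b4,right)} = {ball_in(b2,rmC)}
  ∪ pre   = {ball_in(b2,rmC)} ∪ {ball_in(b4,rmD), free(right), robot_in(rmD)}
          = {ball_in(b2,rmC), ball_in(b4,rmD), free(right), robot_in(rmD)}

== RESULT ==
["ball_in(b2,rmC)", "ball_in(b4,rmD)", "free(right)", "robot_in(rmD)"]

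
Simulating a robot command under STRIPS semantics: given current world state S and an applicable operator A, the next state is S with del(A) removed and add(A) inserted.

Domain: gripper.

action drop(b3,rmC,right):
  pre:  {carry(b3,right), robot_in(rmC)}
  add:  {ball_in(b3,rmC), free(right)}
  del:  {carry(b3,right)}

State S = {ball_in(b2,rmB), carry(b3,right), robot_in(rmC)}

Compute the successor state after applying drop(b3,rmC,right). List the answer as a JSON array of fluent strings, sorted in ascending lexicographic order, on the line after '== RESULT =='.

Compute (S \ del) ∪ add:
  pre ⊆ S: {carry(b3,right), robot_in(rmC)} ⊆ S  — applicable
  S \ del = {ball_in(b2,rmB), robot_in(rmC)}
  ∪ add   = {ball_in(b2,rmB), ball_in(b3,rmC), free(right), robot_in(rmC)}

== RESULT ==
["ball_in(b2,rmB)", "ball_in(b3,rmC)", "free(right)", "robot_in(rmC)"]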